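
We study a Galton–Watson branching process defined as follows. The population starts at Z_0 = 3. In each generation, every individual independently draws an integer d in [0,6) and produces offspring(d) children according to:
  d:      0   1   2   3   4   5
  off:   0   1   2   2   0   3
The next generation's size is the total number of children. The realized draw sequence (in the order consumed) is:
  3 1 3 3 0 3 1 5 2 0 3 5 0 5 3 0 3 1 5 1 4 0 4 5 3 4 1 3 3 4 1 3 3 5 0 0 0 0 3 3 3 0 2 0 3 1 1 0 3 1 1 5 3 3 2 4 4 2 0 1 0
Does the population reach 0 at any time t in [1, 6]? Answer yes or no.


no

gen 0: Z_0=3, draws=[3, 1, 3], offspring=[2, 1, 2], Z_1=5
gen 1: Z_1=5, draws=[3, 0, 3, 1, 5], offspring=[2, 0, 2, 1, 3], Z_2=8
gen 2: Z_2=8, draws=[2, 0, 3, 5, 0, 5, 3, 0], offspring=[2, 0, 2, 3, 0, 3, 2, 0], Z_3=12
gen 3: Z_3=12, draws=[3, 1, 5, 1, 4, 0, 4, 5, 3, 4, 1, 3], offspring=[2, 1, 3, 1, 0, 0, 0, 3, 2, 0, 1, 2], Z_4=15
gen 4: Z_4=15, draws=[3, 4, 1, 3, 3, 5, 0, 0, 0, 0, 3, 3, 3, 0, 2], offspring=[2, 0, 1, 2, 2, 3, 0, 0, 0, 0, 2, 2, 2, 0, 2], Z_5=18
gen 5: Z_5=18, draws=[0, 3, 1, 1, 0, 3, 1, 1, 5, 3, 3, 2, 4, 4, 2, 0, 1, 0], offspring=[0, 2, 1, 1, 0, 2, 1, 1, 3, 2, 2, 2, 0, 0, 2, 0, 1, 0], Z_6=20


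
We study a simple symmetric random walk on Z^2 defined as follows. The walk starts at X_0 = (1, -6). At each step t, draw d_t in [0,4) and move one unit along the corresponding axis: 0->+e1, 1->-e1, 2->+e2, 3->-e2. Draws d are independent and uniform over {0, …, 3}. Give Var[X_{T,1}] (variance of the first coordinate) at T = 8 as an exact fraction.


Outcome values over d=0..3: [1, -1, 0, 0]
Σy = 0, Σy² = 2, M = 4
μ = 0/4 = 0,  σ² = 2/4 − (0)² = 1/2
Independent increments: Var[X_8] = 8·σ² = 8·(1/2) = 4

4


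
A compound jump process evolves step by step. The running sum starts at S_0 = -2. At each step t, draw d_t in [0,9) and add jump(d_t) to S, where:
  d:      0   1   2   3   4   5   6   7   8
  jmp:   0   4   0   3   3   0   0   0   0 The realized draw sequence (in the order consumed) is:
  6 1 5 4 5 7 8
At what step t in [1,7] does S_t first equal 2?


t=0: S=-2, d=6, jump=0, S_1=-2
t=1: S=-2, d=1, jump=4, S_2=2
t=2: S=2, d=5, jump=0, S_3=2
t=3: S=2, d=4, jump=3, S_4=5
t=4: S=5, d=5, jump=0, S_5=5
t=5: S=5, d=7, jump=0, S_6=5
t=6: S=5, d=8, jump=0, S_7=5

2


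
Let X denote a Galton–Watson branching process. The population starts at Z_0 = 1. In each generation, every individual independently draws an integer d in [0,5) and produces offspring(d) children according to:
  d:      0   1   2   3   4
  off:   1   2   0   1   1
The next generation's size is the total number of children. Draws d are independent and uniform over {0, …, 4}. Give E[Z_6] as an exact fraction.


Outcome values over d=0..4: [1, 2, 0, 1, 1]
Σy = 5, Σy² = 7, M = 5
μ = 5/5 = 1,  σ² = 7/5 − (1)² = 2/5
E[Z_0] = 1
E[Z_1] = 1·E[Z_0] = 1
E[Z_2] = 1·E[Z_1] = 1
E[Z_3] = 1·E[Z_2] = 1
E[Z_4] = 1·E[Z_3] = 1
E[Z_5] = 1·E[Z_4] = 1
E[Z_6] = 1·E[Z_5] = 1

1


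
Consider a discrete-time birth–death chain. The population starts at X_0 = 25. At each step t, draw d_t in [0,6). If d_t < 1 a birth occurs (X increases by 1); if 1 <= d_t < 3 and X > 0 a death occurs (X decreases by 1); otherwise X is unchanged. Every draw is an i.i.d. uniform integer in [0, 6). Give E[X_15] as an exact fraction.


45/2

X can drop by at most 1 per step and X_0 = 25 > T = 15, so X_t >= 25 − t >= 10 > 0 for every t <= 15: the floor at 0 (the 'and X > 0' condition) never binds. Hence X_15 = X_0 + Σ_{t<15} Y_t with i.i.d. increments Y_t = y(d_t) ∈ {+1, −1, 0}.
Outcome values over d=0..5: [1, -1, -1, 0, 0, 0]
Σy = -1, Σy² = 3, M = 6
μ = -1/6 = -1/6,  σ² = 3/6 − (-1/6)² = 17/36
E[X_15] = 25 + 15·(-1/6) = 45/2


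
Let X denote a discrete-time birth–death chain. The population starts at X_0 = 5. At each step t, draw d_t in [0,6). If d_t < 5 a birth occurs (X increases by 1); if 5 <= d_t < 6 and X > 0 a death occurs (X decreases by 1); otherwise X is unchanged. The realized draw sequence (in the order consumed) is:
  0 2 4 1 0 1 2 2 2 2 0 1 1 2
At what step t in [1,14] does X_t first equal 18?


t=0: X=5, d=0 → birth, X_1=6
t=1: X=6, d=2 → birth, X_2=7
t=2: X=7, d=4 → birth, X_3=8
t=3: X=8, d=1 → birth, X_4=9
t=4: X=9, d=0 → birth, X_5=10
t=5: X=10, d=1 → birth, X_6=11
t=6: X=11, d=2 → birth, X_7=12
t=7: X=12, d=2 → birth, X_8=13
t=8: X=13, d=2 → birth, X_9=14
t=9: X=14, d=2 → birth, X_10=15
t=10: X=15, d=0 → birth, X_11=16
t=11: X=16, d=1 → birth, X_12=17
t=12: X=17, d=1 → birth, X_13=18
t=13: X=18, d=2 → birth, X_14=19

13


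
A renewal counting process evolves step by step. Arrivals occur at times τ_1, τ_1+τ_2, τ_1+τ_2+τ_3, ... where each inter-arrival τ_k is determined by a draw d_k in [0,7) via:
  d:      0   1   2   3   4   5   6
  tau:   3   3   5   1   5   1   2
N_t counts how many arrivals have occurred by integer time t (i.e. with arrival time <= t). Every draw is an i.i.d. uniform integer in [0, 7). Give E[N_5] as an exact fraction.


26828/16807

Inter-arrival values over d=0..6: [3, 3, 5, 1, 5, 1, 2]
Each d has probability 1/7, so the pmf of τ is: f(1) = 2/7, f(2) = 1/7, f(3) = 2/7, f(5) = 2/7
Renewal equation for m(n) = E[N_n]: condition on τ_1 = k (if k <= n, one arrival plus a fresh copy on the remaining n−k steps): m(n) = F(n) + Σ_{k<=n} f(k)·m(n−k), where F(n) = P(τ <= n) and m(0) = 0
m(1) = F(1) = 2/7
m(2) = F(2) + f(1)·m(1) = 3/7 + 2/7·2/7 = 25/49
m(3) = F(3) + f(1)·m(2) + f(2)·m(1) = 5/7 + 2/7·25/49 + 1/7·2/7 = 309/343
m(4) = F(4) + f(1)·m(3) + f(2)·m(2) + f(3)·m(1) = 5/7 + 2/7·309/343 + 1/7·25/49 + 2/7·2/7 = 2704/2401
m(5) = F(5) + f(1)·m(4) + f(2)·m(3) + f(3)·m(2) = 1 + 2/7·2704/2401 + 1/7·309/343 + 2/7·25/49 = 26828/16807
E[N_5] = m(5) = 26828/16807


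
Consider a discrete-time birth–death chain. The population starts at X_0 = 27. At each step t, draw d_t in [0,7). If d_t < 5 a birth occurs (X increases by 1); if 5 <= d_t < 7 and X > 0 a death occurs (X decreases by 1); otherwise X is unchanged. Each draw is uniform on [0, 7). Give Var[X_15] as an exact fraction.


X can drop by at most 1 per step and X_0 = 27 > T = 15, so X_t >= 27 − t >= 12 > 0 for every t <= 15: the floor at 0 (the 'and X > 0' condition) never binds. Hence X_15 = X_0 + Σ_{t<15} Y_t with i.i.d. increments Y_t = y(d_t) ∈ {+1, −1, 0}.
Outcome values over d=0..6: [1, 1, 1, 1, 1, -1, -1]
Σy = 3, Σy² = 7, M = 7
μ = 3/7 = 3/7,  σ² = 7/7 − (3/7)² = 40/49
Independent increments: Var[X_15] = 15·σ² = 15·(40/49) = 600/49

600/49


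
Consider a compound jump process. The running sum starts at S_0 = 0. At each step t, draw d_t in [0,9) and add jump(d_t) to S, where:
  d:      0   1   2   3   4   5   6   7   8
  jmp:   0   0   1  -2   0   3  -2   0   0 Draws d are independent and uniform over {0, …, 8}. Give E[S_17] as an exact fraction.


Outcome values over d=0..8: [0, 0, 1, -2, 0, 3, -2, 0, 0]
Σy = 0, Σy² = 18, M = 9
μ = 0/9 = 0,  σ² = 18/9 − (0)² = 2
E[S_17] = 0 + 17·(0) = 0

0


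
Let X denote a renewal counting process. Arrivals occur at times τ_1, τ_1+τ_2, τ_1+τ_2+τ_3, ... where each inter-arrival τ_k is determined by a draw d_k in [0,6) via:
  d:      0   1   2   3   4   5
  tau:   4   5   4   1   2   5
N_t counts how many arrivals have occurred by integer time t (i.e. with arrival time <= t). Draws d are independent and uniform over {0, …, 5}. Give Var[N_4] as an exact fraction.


Inter-arrival values over d=0..5: [4, 5, 4, 1, 2, 5]
Each d has probability 1/6, so the pmf of τ is: f(1) = 1/6, f(2) = 1/6, f(4) = 1/3, f(5) = 1/3
Let p_n(j) = P(N_n = j), with p_0 = [1]. Condition on τ_1: p_n(0) = P(τ > n), and for j >= 1, p_n(j) = Σ_{k<=n} f(k)·p_{n−k}(j−1)
p_1 = [5/6, 1/6]  (j = 0..1)
p_2 = [2/3, 11/36, 1/36]  (j = 0..2)
p_3 = [2/3, 1/4, 17/216, 1/216]  (j = 0..3)
p_4 = [1/3, 5/9, 5/54, 23/1296, 1/1296]  (j = 0..4)
E[N_4] = Σ j·p_4(j) = 1033/1296;  E[N_4²] = Σ j²·p_4(j) = 1423/1296
Var[N_4] = 1423/1296 − (1033/1296)² = 777119/1679616

777119/1679616


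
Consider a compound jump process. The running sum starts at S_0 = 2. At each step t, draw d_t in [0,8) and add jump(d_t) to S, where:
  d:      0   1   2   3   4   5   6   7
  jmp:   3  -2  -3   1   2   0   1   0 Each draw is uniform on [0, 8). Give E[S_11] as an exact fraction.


Outcome values over d=0..7: [3, -2, -3, 1, 2, 0, 1, 0]
Σy = 2, Σy² = 28, M = 8
μ = 2/8 = 1/4,  σ² = 28/8 − (1/4)² = 55/16
E[S_11] = 2 + 11·(1/4) = 19/4

19/4


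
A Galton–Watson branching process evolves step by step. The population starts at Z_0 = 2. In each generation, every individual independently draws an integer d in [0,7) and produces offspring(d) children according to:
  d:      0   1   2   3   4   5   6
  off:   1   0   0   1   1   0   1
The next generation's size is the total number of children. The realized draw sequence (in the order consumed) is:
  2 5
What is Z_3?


gen 0: Z_0=2, draws=[2, 5], offspring=[0, 0], Z_1=0
gen 1: Z_1=0, draws=[], offspring=[], Z_2=0
gen 2: Z_2=0, draws=[], offspring=[], Z_3=0

0


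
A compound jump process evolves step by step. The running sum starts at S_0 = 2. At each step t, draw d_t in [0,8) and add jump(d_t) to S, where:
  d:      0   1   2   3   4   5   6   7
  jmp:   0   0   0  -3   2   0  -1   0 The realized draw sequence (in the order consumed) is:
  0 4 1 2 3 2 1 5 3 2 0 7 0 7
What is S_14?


-2

t=0: S=2, d=0, jump=0, S_1=2
t=1: S=2, d=4, jump=2, S_2=4
t=2: S=4, d=1, jump=0, S_3=4
t=3: S=4, d=2, jump=0, S_4=4
t=4: S=4, d=3, jump=-3, S_5=1
t=5: S=1, d=2, jump=0, S_6=1
t=6: S=1, d=1, jump=0, S_7=1
t=7: S=1, d=5, jump=0, S_8=1
t=8: S=1, d=3, jump=-3, S_9=-2
t=9: S=-2, d=2, jump=0, S_10=-2
t=10: S=-2, d=0, jump=0, S_11=-2
t=11: S=-2, d=7, jump=0, S_12=-2
t=12: S=-2, d=0, jump=0, S_13=-2
t=13: S=-2, d=7, jump=0, S_14=-2


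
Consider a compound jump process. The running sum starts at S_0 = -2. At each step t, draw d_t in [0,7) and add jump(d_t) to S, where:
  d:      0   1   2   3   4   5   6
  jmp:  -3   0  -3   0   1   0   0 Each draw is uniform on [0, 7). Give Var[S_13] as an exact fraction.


1404/49

Outcome values over d=0..6: [-3, 0, -3, 0, 1, 0, 0]
Σy = -5, Σy² = 19, M = 7
μ = -5/7 = -5/7,  σ² = 19/7 − (-5/7)² = 108/49
Independent increments: Var[S_13] = 13·σ² = 13·(108/49) = 1404/49


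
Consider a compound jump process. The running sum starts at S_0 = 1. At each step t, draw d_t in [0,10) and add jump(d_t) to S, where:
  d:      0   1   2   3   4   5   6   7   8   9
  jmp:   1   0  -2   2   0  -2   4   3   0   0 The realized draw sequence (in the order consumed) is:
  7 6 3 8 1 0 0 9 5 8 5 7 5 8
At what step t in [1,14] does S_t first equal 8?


2

t=0: S=1, d=7, jump=3, S_1=4
t=1: S=4, d=6, jump=4, S_2=8
t=2: S=8, d=3, jump=2, S_3=10
t=3: S=10, d=8, jump=0, S_4=10
t=4: S=10, d=1, jump=0, S_5=10
t=5: S=10, d=0, jump=1, S_6=11
t=6: S=11, d=0, jump=1, S_7=12
t=7: S=12, d=9, jump=0, S_8=12
t=8: S=12, d=5, jump=-2, S_9=10
t=9: S=10, d=8, jump=0, S_10=10
t=10: S=10, d=5, jump=-2, S_11=8
t=11: S=8, d=7, jump=3, S_12=11
t=12: S=11, d=5, jump=-2, S_13=9
t=13: S=9, d=8, jump=0, S_14=9


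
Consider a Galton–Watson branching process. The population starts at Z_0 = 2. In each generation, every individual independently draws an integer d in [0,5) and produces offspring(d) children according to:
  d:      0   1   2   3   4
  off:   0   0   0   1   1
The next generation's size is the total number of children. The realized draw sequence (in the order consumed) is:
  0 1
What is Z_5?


0

gen 0: Z_0=2, draws=[0, 1], offspring=[0, 0], Z_1=0
gen 1: Z_1=0, draws=[], offspring=[], Z_2=0
gen 2: Z_2=0, draws=[], offspring=[], Z_3=0
gen 3: Z_3=0, draws=[], offspring=[], Z_4=0
gen 4: Z_4=0, draws=[], offspring=[], Z_5=0


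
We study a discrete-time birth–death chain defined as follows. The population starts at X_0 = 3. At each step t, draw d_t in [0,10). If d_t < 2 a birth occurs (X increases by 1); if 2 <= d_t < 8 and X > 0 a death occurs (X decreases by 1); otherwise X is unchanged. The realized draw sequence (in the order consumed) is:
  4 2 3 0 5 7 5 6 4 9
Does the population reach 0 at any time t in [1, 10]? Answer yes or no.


t=0: X=3, d=4 → death, X_1=2
t=1: X=2, d=2 → death, X_2=1
t=2: X=1, d=3 → death, X_3=0
t=3: X=0, d=0 → birth, X_4=1
t=4: X=1, d=5 → death, X_5=0
t=5: X=0, d=7 → hold, X_6=0
t=6: X=0, d=5 → hold, X_7=0
t=7: X=0, d=6 → hold, X_8=0
t=8: X=0, d=4 → hold, X_9=0
t=9: X=0, d=9 → hold, X_10=0

yes


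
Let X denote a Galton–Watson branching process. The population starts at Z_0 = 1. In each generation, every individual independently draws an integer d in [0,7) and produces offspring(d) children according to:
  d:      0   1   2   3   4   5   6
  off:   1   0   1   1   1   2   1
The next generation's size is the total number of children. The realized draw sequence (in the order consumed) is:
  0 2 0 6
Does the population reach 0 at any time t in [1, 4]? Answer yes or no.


no

gen 0: Z_0=1, draws=[0], offspring=[1], Z_1=1
gen 1: Z_1=1, draws=[2], offspring=[1], Z_2=1
gen 2: Z_2=1, draws=[0], offspring=[1], Z_3=1
gen 3: Z_3=1, draws=[6], offspring=[1], Z_4=1


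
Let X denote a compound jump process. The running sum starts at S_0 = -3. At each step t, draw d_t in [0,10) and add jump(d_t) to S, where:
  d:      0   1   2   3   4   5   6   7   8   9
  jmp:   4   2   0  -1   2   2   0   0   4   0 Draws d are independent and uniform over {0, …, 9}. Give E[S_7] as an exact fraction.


Outcome values over d=0..9: [4, 2, 0, -1, 2, 2, 0, 0, 4, 0]
Σy = 13, Σy² = 45, M = 10
μ = 13/10 = 13/10,  σ² = 45/10 − (13/10)² = 281/100
E[S_7] = -3 + 7·(13/10) = 61/10

61/10


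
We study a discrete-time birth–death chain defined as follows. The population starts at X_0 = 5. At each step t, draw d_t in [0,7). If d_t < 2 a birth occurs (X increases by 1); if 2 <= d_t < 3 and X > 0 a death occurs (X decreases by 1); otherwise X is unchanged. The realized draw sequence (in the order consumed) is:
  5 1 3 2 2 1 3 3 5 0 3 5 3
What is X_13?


t=0: X=5, d=5 → hold, X_1=5
t=1: X=5, d=1 → birth, X_2=6
t=2: X=6, d=3 → hold, X_3=6
t=3: X=6, d=2 → death, X_4=5
t=4: X=5, d=2 → death, X_5=4
t=5: X=4, d=1 → birth, X_6=5
t=6: X=5, d=3 → hold, X_7=5
t=7: X=5, d=3 → hold, X_8=5
t=8: X=5, d=5 → hold, X_9=5
t=9: X=5, d=0 → birth, X_10=6
t=10: X=6, d=3 → hold, X_11=6
t=11: X=6, d=5 → hold, X_12=6
t=12: X=6, d=3 → hold, X_13=6

6


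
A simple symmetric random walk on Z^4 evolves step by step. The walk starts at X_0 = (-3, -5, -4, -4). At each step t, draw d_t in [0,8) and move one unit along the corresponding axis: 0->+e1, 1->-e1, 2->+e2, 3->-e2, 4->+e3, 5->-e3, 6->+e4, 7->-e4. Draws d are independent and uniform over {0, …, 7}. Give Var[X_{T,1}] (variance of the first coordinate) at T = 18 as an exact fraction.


9/2

Outcome values over d=0..7: [1, -1, 0, 0, 0, 0, 0, 0]
Σy = 0, Σy² = 2, M = 8
μ = 0/8 = 0,  σ² = 2/8 − (0)² = 1/4
Independent increments: Var[X_18] = 18·σ² = 18·(1/4) = 9/2


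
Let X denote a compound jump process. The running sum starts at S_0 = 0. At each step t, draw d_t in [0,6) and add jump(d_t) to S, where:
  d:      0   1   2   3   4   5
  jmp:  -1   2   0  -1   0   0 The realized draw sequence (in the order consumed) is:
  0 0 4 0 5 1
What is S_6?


-1

t=0: S=0, d=0, jump=-1, S_1=-1
t=1: S=-1, d=0, jump=-1, S_2=-2
t=2: S=-2, d=4, jump=0, S_3=-2
t=3: S=-2, d=0, jump=-1, S_4=-3
t=4: S=-3, d=5, jump=0, S_5=-3
t=5: S=-3, d=1, jump=2, S_6=-1


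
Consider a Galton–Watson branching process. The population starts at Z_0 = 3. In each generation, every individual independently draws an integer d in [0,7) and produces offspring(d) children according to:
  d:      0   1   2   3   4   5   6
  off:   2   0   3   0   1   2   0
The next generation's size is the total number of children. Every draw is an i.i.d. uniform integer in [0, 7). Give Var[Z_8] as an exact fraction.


4295615714426880/33232930569601

Outcome values over d=0..6: [2, 0, 3, 0, 1, 2, 0]
Σy = 8, Σy² = 18, M = 7
μ = 8/7 = 8/7,  σ² = 18/7 − (8/7)² = 62/49
V_0 = 0, E_0 = 3
V_1 = 62/49·E_0 + (8/7)²·V_0 = 186/49;  E_1 = 24/7
V_2 = 62/49·E_1 + (8/7)²·V_1 = 22320/2401;  E_2 = 192/49
V_3 = 62/49·E_2 + (8/7)²·V_2 = 2011776/117649;  E_3 = 1536/343
V_4 = 62/49·E_3 + (8/7)²·V_3 = 161418240/5764801;  E_4 = 12288/2401
V_5 = 62/49·E_4 + (8/7)²·V_4 = 12159983616/282475249;  E_5 = 98304/16807
V_6 = 62/49·E_5 + (8/7)²·V_5 = 880675061760/13841287201;  E_6 = 786432/117649
V_7 = 62/49·E_6 + (8/7)²·V_6 = 62099626131456/678223072849;  E_7 = 6291456/823543
V_8 = 62/49·E_7 + (8/7)²·V_7 = 4295615714426880/33232930569601;  E_8 = 50331648/5764801


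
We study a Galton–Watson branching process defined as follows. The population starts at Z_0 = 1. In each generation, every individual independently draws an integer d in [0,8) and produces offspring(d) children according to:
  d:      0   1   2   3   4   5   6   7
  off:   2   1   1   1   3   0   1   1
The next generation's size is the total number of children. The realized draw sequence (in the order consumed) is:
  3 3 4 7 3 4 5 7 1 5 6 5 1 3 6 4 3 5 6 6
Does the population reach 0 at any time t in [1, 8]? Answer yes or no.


gen 0: Z_0=1, draws=[3], offspring=[1], Z_1=1
gen 1: Z_1=1, draws=[3], offspring=[1], Z_2=1
gen 2: Z_2=1, draws=[4], offspring=[3], Z_3=3
gen 3: Z_3=3, draws=[7, 3, 4], offspring=[1, 1, 3], Z_4=5
gen 4: Z_4=5, draws=[5, 7, 1, 5, 6], offspring=[0, 1, 1, 0, 1], Z_5=3
gen 5: Z_5=3, draws=[5, 1, 3], offspring=[0, 1, 1], Z_6=2
gen 6: Z_6=2, draws=[6, 4], offspring=[1, 3], Z_7=4
gen 7: Z_7=4, draws=[3, 5, 6, 6], offspring=[1, 0, 1, 1], Z_8=3

no


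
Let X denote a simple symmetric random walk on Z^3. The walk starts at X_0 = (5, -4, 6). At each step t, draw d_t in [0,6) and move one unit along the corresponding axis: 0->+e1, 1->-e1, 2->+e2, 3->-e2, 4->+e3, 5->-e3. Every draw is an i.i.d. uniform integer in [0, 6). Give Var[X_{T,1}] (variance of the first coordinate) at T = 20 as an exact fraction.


Outcome values over d=0..5: [1, -1, 0, 0, 0, 0]
Σy = 0, Σy² = 2, M = 6
μ = 0/6 = 0,  σ² = 2/6 − (0)² = 1/3
Independent increments: Var[X_20] = 20·σ² = 20·(1/3) = 20/3

20/3


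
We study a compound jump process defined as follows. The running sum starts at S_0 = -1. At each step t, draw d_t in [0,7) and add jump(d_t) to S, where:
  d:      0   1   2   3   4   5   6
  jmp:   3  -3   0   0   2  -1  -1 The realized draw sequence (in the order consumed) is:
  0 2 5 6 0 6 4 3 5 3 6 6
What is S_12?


1

t=0: S=-1, d=0, jump=3, S_1=2
t=1: S=2, d=2, jump=0, S_2=2
t=2: S=2, d=5, jump=-1, S_3=1
t=3: S=1, d=6, jump=-1, S_4=0
t=4: S=0, d=0, jump=3, S_5=3
t=5: S=3, d=6, jump=-1, S_6=2
t=6: S=2, d=4, jump=2, S_7=4
t=7: S=4, d=3, jump=0, S_8=4
t=8: S=4, d=5, jump=-1, S_9=3
t=9: S=3, d=3, jump=0, S_10=3
t=10: S=3, d=6, jump=-1, S_11=2
t=11: S=2, d=6, jump=-1, S_12=1


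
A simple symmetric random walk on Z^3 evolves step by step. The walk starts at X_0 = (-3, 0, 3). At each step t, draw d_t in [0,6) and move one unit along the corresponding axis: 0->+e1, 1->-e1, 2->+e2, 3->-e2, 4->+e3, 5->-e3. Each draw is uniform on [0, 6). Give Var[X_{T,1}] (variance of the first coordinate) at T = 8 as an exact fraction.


8/3

Outcome values over d=0..5: [1, -1, 0, 0, 0, 0]
Σy = 0, Σy² = 2, M = 6
μ = 0/6 = 0,  σ² = 2/6 − (0)² = 1/3
Independent increments: Var[X_8] = 8·σ² = 8·(1/3) = 8/3


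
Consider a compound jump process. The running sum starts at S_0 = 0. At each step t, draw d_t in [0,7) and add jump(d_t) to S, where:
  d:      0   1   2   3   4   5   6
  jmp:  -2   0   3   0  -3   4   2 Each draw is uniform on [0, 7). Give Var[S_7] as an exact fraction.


278/7

Outcome values over d=0..6: [-2, 0, 3, 0, -3, 4, 2]
Σy = 4, Σy² = 42, M = 7
μ = 4/7 = 4/7,  σ² = 42/7 − (4/7)² = 278/49
Independent increments: Var[S_7] = 7·σ² = 7·(278/49) = 278/7


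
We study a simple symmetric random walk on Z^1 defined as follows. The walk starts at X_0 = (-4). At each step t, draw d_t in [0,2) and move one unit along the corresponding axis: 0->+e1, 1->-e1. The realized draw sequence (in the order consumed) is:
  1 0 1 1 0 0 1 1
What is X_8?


t=0: X=(-4), d=1 → -e1, X_1=(-5)
t=1: X=(-5), d=0 → +e1, X_2=(-4)
t=2: X=(-4), d=1 → -e1, X_3=(-5)
t=3: X=(-5), d=1 → -e1, X_4=(-6)
t=4: X=(-6), d=0 → +e1, X_5=(-5)
t=5: X=(-5), d=0 → +e1, X_6=(-4)
t=6: X=(-4), d=1 → -e1, X_7=(-5)
t=7: X=(-5), d=1 → -e1, X_8=(-6)

(-6)


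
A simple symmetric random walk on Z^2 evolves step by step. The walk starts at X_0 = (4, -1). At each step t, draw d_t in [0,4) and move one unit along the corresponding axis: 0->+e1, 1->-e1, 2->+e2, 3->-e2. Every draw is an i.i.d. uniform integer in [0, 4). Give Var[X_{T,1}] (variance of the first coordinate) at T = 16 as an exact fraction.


8

Outcome values over d=0..3: [1, -1, 0, 0]
Σy = 0, Σy² = 2, M = 4
μ = 0/4 = 0,  σ² = 2/4 − (0)² = 1/2
Independent increments: Var[X_16] = 16·σ² = 16·(1/2) = 8


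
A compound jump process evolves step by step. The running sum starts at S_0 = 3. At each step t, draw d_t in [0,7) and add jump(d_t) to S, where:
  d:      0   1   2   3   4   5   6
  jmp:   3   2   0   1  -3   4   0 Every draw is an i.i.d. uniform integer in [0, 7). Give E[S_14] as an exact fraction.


Outcome values over d=0..6: [3, 2, 0, 1, -3, 4, 0]
Σy = 7, Σy² = 39, M = 7
μ = 7/7 = 1,  σ² = 39/7 − (1)² = 32/7
E[S_14] = 3 + 14·(1) = 17

17


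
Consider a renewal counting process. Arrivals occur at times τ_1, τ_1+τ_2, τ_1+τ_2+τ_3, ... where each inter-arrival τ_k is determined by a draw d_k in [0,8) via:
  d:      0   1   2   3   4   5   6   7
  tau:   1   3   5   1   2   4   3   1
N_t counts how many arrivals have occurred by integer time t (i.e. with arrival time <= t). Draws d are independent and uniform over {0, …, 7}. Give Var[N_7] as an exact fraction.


Inter-arrival values over d=0..7: [1, 3, 5, 1, 2, 4, 3, 1]
Each d has probability 1/8, so the pmf of τ is: f(1) = 3/8, f(2) = 1/8, f(3) = 1/4, f(4) = 1/8, f(5) = 1/8
Let p_n(j) = P(N_n = j), with p_0 = [1]. Condition on τ_1: p_n(0) = P(τ > n), and for j >= 1, p_n(j) = Σ_{k<=n} f(k)·p_{n−k}(j−1)
p_1 = [5/8, 3/8]  (j = 0..1)
p_2 = [1/2, 23/64, 9/64]  (j = 0..2)
p_3 = [1/4, 33/64, 93/512, 27/512]  (j = 0..3)
p_4 = [1/8, 7/16, 85/256, 351/4096, 81/4096]  (j = 0..4)
p_5 = [0, 13/32, 187/512, 747/4096, 1269/32768, 243/32768]  (j = 0..5)
p_6 = [0, 7/32, 219/512, 989/4096, 189/2048, 4455/262144, 729/262144]  (j = 0..6)
p_7 = [0, 1/8, 45/128, 1349/4096, 579/4096, 11637/262144, 15309/2097152, 2187/2097152]  (j = 0..7)
E[N_7] = Σ j·p_7(j) = 5567203/2097152;  E[N_7²] = Σ j²·p_7(j) = 17156311/2097152
Var[N_7] = 17156311/2097152 − (5567203/2097152)² = 4985642683063/4398046511104

4985642683063/4398046511104


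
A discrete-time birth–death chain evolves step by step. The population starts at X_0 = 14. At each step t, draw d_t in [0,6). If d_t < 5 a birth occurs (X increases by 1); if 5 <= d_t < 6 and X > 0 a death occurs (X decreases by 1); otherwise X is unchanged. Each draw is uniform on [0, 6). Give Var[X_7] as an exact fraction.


X can drop by at most 1 per step and X_0 = 14 > T = 7, so X_t >= 14 − t >= 7 > 0 for every t <= 7: the floor at 0 (the 'and X > 0' condition) never binds. Hence X_7 = X_0 + Σ_{t<7} Y_t with i.i.d. increments Y_t = y(d_t) ∈ {+1, −1, 0}.
Outcome values over d=0..5: [1, 1, 1, 1, 1, -1]
Σy = 4, Σy² = 6, M = 6
μ = 4/6 = 2/3,  σ² = 6/6 − (2/3)² = 5/9
Independent increments: Var[X_7] = 7·σ² = 7·(5/9) = 35/9

35/9


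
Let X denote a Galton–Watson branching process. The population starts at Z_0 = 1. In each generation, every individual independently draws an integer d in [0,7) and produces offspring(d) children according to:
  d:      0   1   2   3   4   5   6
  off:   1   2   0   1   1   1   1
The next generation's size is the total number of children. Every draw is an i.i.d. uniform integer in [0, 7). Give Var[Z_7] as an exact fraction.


Outcome values over d=0..6: [1, 2, 0, 1, 1, 1, 1]
Σy = 7, Σy² = 9, M = 7
μ = 7/7 = 1,  σ² = 9/7 − (1)² = 2/7
V_0 = 0, E_0 = 1
V_1 = 2/7·E_0 + (1)²·V_0 = 2/7;  E_1 = 1
V_2 = 2/7·E_1 + (1)²·V_1 = 4/7;  E_2 = 1
V_3 = 2/7·E_2 + (1)²·V_2 = 6/7;  E_3 = 1
V_4 = 2/7·E_3 + (1)²·V_3 = 8/7;  E_4 = 1
V_5 = 2/7·E_4 + (1)²·V_4 = 10/7;  E_5 = 1
V_6 = 2/7·E_5 + (1)²·V_5 = 12/7;  E_6 = 1
V_7 = 2/7·E_6 + (1)²·V_6 = 2;  E_7 = 1

2


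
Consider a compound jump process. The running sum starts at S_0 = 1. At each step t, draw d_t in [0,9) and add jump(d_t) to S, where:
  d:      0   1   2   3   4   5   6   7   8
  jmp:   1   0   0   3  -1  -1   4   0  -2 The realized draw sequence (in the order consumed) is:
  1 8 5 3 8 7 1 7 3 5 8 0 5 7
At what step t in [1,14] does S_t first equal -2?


3

t=0: S=1, d=1, jump=0, S_1=1
t=1: S=1, d=8, jump=-2, S_2=-1
t=2: S=-1, d=5, jump=-1, S_3=-2
t=3: S=-2, d=3, jump=3, S_4=1
t=4: S=1, d=8, jump=-2, S_5=-1
t=5: S=-1, d=7, jump=0, S_6=-1
t=6: S=-1, d=1, jump=0, S_7=-1
t=7: S=-1, d=7, jump=0, S_8=-1
t=8: S=-1, d=3, jump=3, S_9=2
t=9: S=2, d=5, jump=-1, S_10=1
t=10: S=1, d=8, jump=-2, S_11=-1
t=11: S=-1, d=0, jump=1, S_12=0
t=12: S=0, d=5, jump=-1, S_13=-1
t=13: S=-1, d=7, jump=0, S_14=-1


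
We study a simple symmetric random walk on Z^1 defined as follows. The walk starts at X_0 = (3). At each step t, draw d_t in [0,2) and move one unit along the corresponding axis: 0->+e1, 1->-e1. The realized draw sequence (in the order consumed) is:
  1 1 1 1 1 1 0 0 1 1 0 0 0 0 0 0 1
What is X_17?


t=0: X=(3), d=1 → -e1, X_1=(2)
t=1: X=(2), d=1 → -e1, X_2=(1)
t=2: X=(1), d=1 → -e1, X_3=(0)
t=3: X=(0), d=1 → -e1, X_4=(-1)
t=4: X=(-1), d=1 → -e1, X_5=(-2)
t=5: X=(-2), d=1 → -e1, X_6=(-3)
t=6: X=(-3), d=0 → +e1, X_7=(-2)
t=7: X=(-2), d=0 → +e1, X_8=(-1)
t=8: X=(-1), d=1 → -e1, X_9=(-2)
t=9: X=(-2), d=1 → -e1, X_10=(-3)
t=10: X=(-3), d=0 → +e1, X_11=(-2)
t=11: X=(-2), d=0 → +e1, X_12=(-1)
t=12: X=(-1), d=0 → +e1, X_13=(0)
t=13: X=(0), d=0 → +e1, X_14=(1)
t=14: X=(1), d=0 → +e1, X_15=(2)
t=15: X=(2), d=0 → +e1, X_16=(3)
t=16: X=(3), d=1 → -e1, X_17=(2)

(2)


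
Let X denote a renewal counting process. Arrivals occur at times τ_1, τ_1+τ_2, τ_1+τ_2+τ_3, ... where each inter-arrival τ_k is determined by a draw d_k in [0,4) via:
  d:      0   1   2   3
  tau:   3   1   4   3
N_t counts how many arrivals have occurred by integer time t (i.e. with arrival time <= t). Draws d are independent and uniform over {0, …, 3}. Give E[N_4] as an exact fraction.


341/256

Inter-arrival values over d=0..3: [3, 1, 4, 3]
Each d has probability 1/4, so the pmf of τ is: f(1) = 1/4, f(3) = 1/2, f(4) = 1/4
Renewal equation for m(n) = E[N_n]: condition on τ_1 = k (if k <= n, one arrival plus a fresh copy on the remaining n−k steps): m(n) = F(n) + Σ_{k<=n} f(k)·m(n−k), where F(n) = P(τ <= n) and m(0) = 0
m(1) = F(1) = 1/4
m(2) = F(2) + f(1)·m(1) = 1/4 + 1/4·1/4 = 5/16
m(3) = F(3) + f(1)·m(2) = 3/4 + 1/4·5/16 = 53/64
m(4) = F(4) + f(1)·m(3) + f(3)·m(1) = 1 + 1/4·53/64 + 1/2·1/4 = 341/256
E[N_4] = m(4) = 341/256


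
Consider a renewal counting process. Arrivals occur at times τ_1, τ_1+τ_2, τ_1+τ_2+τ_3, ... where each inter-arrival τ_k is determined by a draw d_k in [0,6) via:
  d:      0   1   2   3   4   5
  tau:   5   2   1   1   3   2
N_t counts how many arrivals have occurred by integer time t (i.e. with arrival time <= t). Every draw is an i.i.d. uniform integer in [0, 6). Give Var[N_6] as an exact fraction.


Inter-arrival values over d=0..5: [5, 2, 1, 1, 3, 2]
Each d has probability 1/6, so the pmf of τ is: f(1) = 1/3, f(2) = 1/3, f(3) = 1/6, f(5) = 1/6
Let p_n(j) = P(N_n = j), with p_0 = [1]. Condition on τ_1: p_n(0) = P(τ > n), and for j >= 1, p_n(j) = Σ_{k<=n} f(k)·p_{n−k}(j−1)
p_1 = [2/3, 1/3]  (j = 0..1)
p_2 = [1/3, 5/9, 1/9]  (j = 0..2)
p_3 = [1/6, 1/2, 8/27, 1/27]  (j = 0..3)
p_4 = [1/6, 5/18, 11/27, 11/81, 1/81]  (j = 0..4)
p_5 = [0, 1/3, 19/54, 41/162, 14/243, 1/243]  (j = 0..5)
p_6 = [0, 7/36, 37/108, 49/162, 11/81, 17/729, 1/729]  (j = 0..6)
E[N_6] = Σ j·p_6(j) = 7159/2916;  E[N_6²] = Σ j²·p_6(j) = 20681/2916
Var[N_6] = 20681/2916 − (7159/2916)² = 9054515/8503056

9054515/8503056


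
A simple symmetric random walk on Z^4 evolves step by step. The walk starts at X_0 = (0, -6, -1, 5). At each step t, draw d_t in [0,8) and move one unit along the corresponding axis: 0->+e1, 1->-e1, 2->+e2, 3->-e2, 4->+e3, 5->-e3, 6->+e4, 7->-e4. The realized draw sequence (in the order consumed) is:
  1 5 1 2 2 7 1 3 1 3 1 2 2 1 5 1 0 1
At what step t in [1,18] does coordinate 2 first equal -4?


t=0: X=(0, -6, -1, 5), d=1 → -e1, X_1=(-1, -6, -1, 5)
t=1: X=(-1, -6, -1, 5), d=5 → -e3, X_2=(-1, -6, -2, 5)
t=2: X=(-1, -6, -2, 5), d=1 → -e1, X_3=(-2, -6, -2, 5)
t=3: X=(-2, -6, -2, 5), d=2 → +e2, X_4=(-2, -5, -2, 5)
t=4: X=(-2, -5, -2, 5), d=2 → +e2, X_5=(-2, -4, -2, 5)
t=5: X=(-2, -4, -2, 5), d=7 → -e4, X_6=(-2, -4, -2, 4)
t=6: X=(-2, -4, -2, 4), d=1 → -e1, X_7=(-3, -4, -2, 4)
t=7: X=(-3, -4, -2, 4), d=3 → -e2, X_8=(-3, -5, -2, 4)
t=8: X=(-3, -5, -2, 4), d=1 → -e1, X_9=(-4, -5, -2, 4)
t=9: X=(-4, -5, -2, 4), d=3 → -e2, X_10=(-4, -6, -2, 4)
t=10: X=(-4, -6, -2, 4), d=1 → -e1, X_11=(-5, -6, -2, 4)
t=11: X=(-5, -6, -2, 4), d=2 → +e2, X_12=(-5, -5, -2, 4)
t=12: X=(-5, -5, -2, 4), d=2 → +e2, X_13=(-5, -4, -2, 4)
t=13: X=(-5, -4, -2, 4), d=1 → -e1, X_14=(-6, -4, -2, 4)
t=14: X=(-6, -4, -2, 4), d=5 → -e3, X_15=(-6, -4, -3, 4)
t=15: X=(-6, -4, -3, 4), d=1 → -e1, X_16=(-7, -4, -3, 4)
t=16: X=(-7, -4, -3, 4), d=0 → +e1, X_17=(-6, -4, -3, 4)
t=17: X=(-6, -4, -3, 4), d=1 → -e1, X_18=(-7, -4, -3, 4)

5


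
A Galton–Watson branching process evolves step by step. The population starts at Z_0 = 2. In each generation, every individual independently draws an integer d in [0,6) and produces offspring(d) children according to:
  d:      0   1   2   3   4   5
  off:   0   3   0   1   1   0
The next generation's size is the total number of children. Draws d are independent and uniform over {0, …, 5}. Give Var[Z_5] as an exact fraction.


Outcome values over d=0..5: [0, 3, 0, 1, 1, 0]
Σy = 5, Σy² = 11, M = 6
μ = 5/6 = 5/6,  σ² = 11/6 − (5/6)² = 41/36
V_0 = 0, E_0 = 2
V_1 = 41/36·E_0 + (5/6)²·V_0 = 41/18;  E_1 = 5/3
V_2 = 41/36·E_1 + (5/6)²·V_1 = 2255/648;  E_2 = 25/18
V_3 = 41/36·E_2 + (5/6)²·V_2 = 93275/23328;  E_3 = 125/108
V_4 = 41/36·E_3 + (5/6)²·V_3 = 3438875/839808;  E_4 = 625/648
V_5 = 41/36·E_4 + (5/6)²·V_4 = 119181875/30233088;  E_5 = 3125/3888

119181875/30233088


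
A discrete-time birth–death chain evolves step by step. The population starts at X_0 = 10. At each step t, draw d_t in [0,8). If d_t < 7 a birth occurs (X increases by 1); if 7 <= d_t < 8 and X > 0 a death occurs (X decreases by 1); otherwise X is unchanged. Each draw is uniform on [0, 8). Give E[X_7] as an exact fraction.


X can drop by at most 1 per step and X_0 = 10 > T = 7, so X_t >= 10 − t >= 3 > 0 for every t <= 7: the floor at 0 (the 'and X > 0' condition) never binds. Hence X_7 = X_0 + Σ_{t<7} Y_t with i.i.d. increments Y_t = y(d_t) ∈ {+1, −1, 0}.
Outcome values over d=0..7: [1, 1, 1, 1, 1, 1, 1, -1]
Σy = 6, Σy² = 8, M = 8
μ = 6/8 = 3/4,  σ² = 8/8 − (3/4)² = 7/16
E[X_7] = 10 + 7·(3/4) = 61/4

61/4


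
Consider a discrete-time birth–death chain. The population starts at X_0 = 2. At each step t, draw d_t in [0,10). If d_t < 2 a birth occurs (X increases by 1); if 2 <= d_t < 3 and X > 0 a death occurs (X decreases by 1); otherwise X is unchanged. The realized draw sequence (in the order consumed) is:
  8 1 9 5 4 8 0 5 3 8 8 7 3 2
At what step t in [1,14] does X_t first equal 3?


t=0: X=2, d=8 → hold, X_1=2
t=1: X=2, d=1 → birth, X_2=3
t=2: X=3, d=9 → hold, X_3=3
t=3: X=3, d=5 → hold, X_4=3
t=4: X=3, d=4 → hold, X_5=3
t=5: X=3, d=8 → hold, X_6=3
t=6: X=3, d=0 → birth, X_7=4
t=7: X=4, d=5 → hold, X_8=4
t=8: X=4, d=3 → hold, X_9=4
t=9: X=4, d=8 → hold, X_10=4
t=10: X=4, d=8 → hold, X_11=4
t=11: X=4, d=7 → hold, X_12=4
t=12: X=4, d=3 → hold, X_13=4
t=13: X=4, d=2 → death, X_14=3

2


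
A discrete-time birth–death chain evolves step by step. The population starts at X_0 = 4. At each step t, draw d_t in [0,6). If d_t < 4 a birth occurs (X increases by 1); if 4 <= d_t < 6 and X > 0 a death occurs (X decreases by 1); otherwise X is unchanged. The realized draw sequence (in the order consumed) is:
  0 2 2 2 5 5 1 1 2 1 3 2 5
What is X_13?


t=0: X=4, d=0 → birth, X_1=5
t=1: X=5, d=2 → birth, X_2=6
t=2: X=6, d=2 → birth, X_3=7
t=3: X=7, d=2 → birth, X_4=8
t=4: X=8, d=5 → death, X_5=7
t=5: X=7, d=5 → death, X_6=6
t=6: X=6, d=1 → birth, X_7=7
t=7: X=7, d=1 → birth, X_8=8
t=8: X=8, d=2 → birth, X_9=9
t=9: X=9, d=1 → birth, X_10=10
t=10: X=10, d=3 → birth, X_11=11
t=11: X=11, d=2 → birth, X_12=12
t=12: X=12, d=5 → death, X_13=11

11


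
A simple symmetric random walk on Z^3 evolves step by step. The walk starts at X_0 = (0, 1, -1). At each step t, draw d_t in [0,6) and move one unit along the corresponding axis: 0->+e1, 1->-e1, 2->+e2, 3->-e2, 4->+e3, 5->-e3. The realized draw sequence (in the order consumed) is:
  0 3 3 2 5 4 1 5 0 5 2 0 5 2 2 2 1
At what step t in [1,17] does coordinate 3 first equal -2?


5

t=0: X=(0, 1, -1), d=0 → +e1, X_1=(1, 1, -1)
t=1: X=(1, 1, -1), d=3 → -e2, X_2=(1, 0, -1)
t=2: X=(1, 0, -1), d=3 → -e2, X_3=(1, -1, -1)
t=3: X=(1, -1, -1), d=2 → +e2, X_4=(1, 0, -1)
t=4: X=(1, 0, -1), d=5 → -e3, X_5=(1, 0, -2)
t=5: X=(1, 0, -2), d=4 → +e3, X_6=(1, 0, -1)
t=6: X=(1, 0, -1), d=1 → -e1, X_7=(0, 0, -1)
t=7: X=(0, 0, -1), d=5 → -e3, X_8=(0, 0, -2)
t=8: X=(0, 0, -2), d=0 → +e1, X_9=(1, 0, -2)
t=9: X=(1, 0, -2), d=5 → -e3, X_10=(1, 0, -3)
t=10: X=(1, 0, -3), d=2 → +e2, X_11=(1, 1, -3)
t=11: X=(1, 1, -3), d=0 → +e1, X_12=(2, 1, -3)
t=12: X=(2, 1, -3), d=5 → -e3, X_13=(2, 1, -4)
t=13: X=(2, 1, -4), d=2 → +e2, X_14=(2, 2, -4)
t=14: X=(2, 2, -4), d=2 → +e2, X_15=(2, 3, -4)
t=15: X=(2, 3, -4), d=2 → +e2, X_16=(2, 4, -4)
t=16: X=(2, 4, -4), d=1 → -e1, X_17=(1, 4, -4)


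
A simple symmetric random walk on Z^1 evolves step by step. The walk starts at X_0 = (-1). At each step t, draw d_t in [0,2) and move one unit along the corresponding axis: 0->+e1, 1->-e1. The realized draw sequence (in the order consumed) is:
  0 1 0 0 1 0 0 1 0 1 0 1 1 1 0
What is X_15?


(0)

t=0: X=(-1), d=0 → +e1, X_1=(0)
t=1: X=(0), d=1 → -e1, X_2=(-1)
t=2: X=(-1), d=0 → +e1, X_3=(0)
t=3: X=(0), d=0 → +e1, X_4=(1)
t=4: X=(1), d=1 → -e1, X_5=(0)
t=5: X=(0), d=0 → +e1, X_6=(1)
t=6: X=(1), d=0 → +e1, X_7=(2)
t=7: X=(2), d=1 → -e1, X_8=(1)
t=8: X=(1), d=0 → +e1, X_9=(2)
t=9: X=(2), d=1 → -e1, X_10=(1)
t=10: X=(1), d=0 → +e1, X_11=(2)
t=11: X=(2), d=1 → -e1, X_12=(1)
t=12: X=(1), d=1 → -e1, X_13=(0)
t=13: X=(0), d=1 → -e1, X_14=(-1)
t=14: X=(-1), d=0 → +e1, X_15=(0)


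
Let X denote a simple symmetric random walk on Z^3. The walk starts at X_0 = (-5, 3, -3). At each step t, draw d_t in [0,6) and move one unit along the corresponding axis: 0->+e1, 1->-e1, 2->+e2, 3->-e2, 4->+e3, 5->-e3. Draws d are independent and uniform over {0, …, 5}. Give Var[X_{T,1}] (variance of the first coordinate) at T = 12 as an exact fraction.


Outcome values over d=0..5: [1, -1, 0, 0, 0, 0]
Σy = 0, Σy² = 2, M = 6
μ = 0/6 = 0,  σ² = 2/6 − (0)² = 1/3
Independent increments: Var[X_12] = 12·σ² = 12·(1/3) = 4

4


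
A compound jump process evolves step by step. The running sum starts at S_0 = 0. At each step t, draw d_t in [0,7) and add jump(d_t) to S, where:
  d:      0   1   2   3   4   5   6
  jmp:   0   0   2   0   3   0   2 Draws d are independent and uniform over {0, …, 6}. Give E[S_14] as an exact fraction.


Outcome values over d=0..6: [0, 0, 2, 0, 3, 0, 2]
Σy = 7, Σy² = 17, M = 7
μ = 7/7 = 1,  σ² = 17/7 − (1)² = 10/7
E[S_14] = 0 + 14·(1) = 14

14


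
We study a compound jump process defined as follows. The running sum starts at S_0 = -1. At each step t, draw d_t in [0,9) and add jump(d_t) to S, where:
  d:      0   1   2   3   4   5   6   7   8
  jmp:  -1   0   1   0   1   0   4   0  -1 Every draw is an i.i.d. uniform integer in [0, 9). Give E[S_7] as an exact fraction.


Outcome values over d=0..8: [-1, 0, 1, 0, 1, 0, 4, 0, -1]
Σy = 4, Σy² = 20, M = 9
μ = 4/9 = 4/9,  σ² = 20/9 − (4/9)² = 164/81
E[S_7] = -1 + 7·(4/9) = 19/9

19/9


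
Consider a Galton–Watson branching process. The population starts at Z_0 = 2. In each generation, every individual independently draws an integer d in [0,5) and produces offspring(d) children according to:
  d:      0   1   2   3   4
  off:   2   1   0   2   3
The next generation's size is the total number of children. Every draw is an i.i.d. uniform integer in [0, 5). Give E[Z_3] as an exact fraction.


1024/125

Outcome values over d=0..4: [2, 1, 0, 2, 3]
Σy = 8, Σy² = 18, M = 5
μ = 8/5 = 8/5,  σ² = 18/5 − (8/5)² = 26/25
E[Z_0] = 2
E[Z_1] = 8/5·E[Z_0] = 16/5
E[Z_2] = 8/5·E[Z_1] = 128/25
E[Z_3] = 8/5·E[Z_2] = 1024/125


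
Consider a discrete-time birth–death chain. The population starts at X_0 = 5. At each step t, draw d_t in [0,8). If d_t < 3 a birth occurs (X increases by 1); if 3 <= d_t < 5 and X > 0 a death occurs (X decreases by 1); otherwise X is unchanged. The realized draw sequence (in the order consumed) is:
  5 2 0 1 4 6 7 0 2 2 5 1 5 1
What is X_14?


t=0: X=5, d=5 → hold, X_1=5
t=1: X=5, d=2 → birth, X_2=6
t=2: X=6, d=0 → birth, X_3=7
t=3: X=7, d=1 → birth, X_4=8
t=4: X=8, d=4 → death, X_5=7
t=5: X=7, d=6 → hold, X_6=7
t=6: X=7, d=7 → hold, X_7=7
t=7: X=7, d=0 → birth, X_8=8
t=8: X=8, d=2 → birth, X_9=9
t=9: X=9, d=2 → birth, X_10=10
t=10: X=10, d=5 → hold, X_11=10
t=11: X=10, d=1 → birth, X_12=11
t=12: X=11, d=5 → hold, X_13=11
t=13: X=11, d=1 → birth, X_14=12

12


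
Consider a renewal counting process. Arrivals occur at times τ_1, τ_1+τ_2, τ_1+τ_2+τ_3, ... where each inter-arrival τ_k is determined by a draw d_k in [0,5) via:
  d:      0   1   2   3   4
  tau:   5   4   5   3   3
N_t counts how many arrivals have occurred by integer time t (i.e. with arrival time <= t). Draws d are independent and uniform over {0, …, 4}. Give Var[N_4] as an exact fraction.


6/25

Inter-arrival values over d=0..4: [5, 4, 5, 3, 3]
Each d has probability 1/5, so the pmf of τ is: f(3) = 2/5, f(4) = 1/5, f(5) = 2/5
Let p_n(j) = P(N_n = j), with p_0 = [1]. Condition on τ_1: p_n(0) = P(τ > n), and for j >= 1, p_n(j) = Σ_{k<=n} f(k)·p_{n−k}(j−1)
p_1 = [1]  (j = 0)
p_2 = [1]  (j = 0)
p_3 = [3/5, 2/5]  (j = 0..1)
p_4 = [2/5, 3/5]  (j = 0..1)
E[N_4] = Σ j·p_4(j) = 3/5;  E[N_4²] = Σ j²·p_4(j) = 3/5
Var[N_4] = 3/5 − (3/5)² = 6/25


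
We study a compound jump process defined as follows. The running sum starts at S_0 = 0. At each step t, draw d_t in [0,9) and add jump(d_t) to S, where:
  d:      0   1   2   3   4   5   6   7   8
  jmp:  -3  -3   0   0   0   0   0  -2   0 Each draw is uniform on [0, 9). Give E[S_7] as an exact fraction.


-56/9

Outcome values over d=0..8: [-3, -3, 0, 0, 0, 0, 0, -2, 0]
Σy = -8, Σy² = 22, M = 9
μ = -8/9 = -8/9,  σ² = 22/9 − (-8/9)² = 134/81
E[S_7] = 0 + 7·(-8/9) = -56/9


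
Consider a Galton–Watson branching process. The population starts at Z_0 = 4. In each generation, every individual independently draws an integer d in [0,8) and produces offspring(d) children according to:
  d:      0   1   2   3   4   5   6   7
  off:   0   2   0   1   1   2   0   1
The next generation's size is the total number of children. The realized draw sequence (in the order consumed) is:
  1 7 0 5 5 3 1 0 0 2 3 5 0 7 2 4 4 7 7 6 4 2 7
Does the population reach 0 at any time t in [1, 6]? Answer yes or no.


gen 0: Z_0=4, draws=[1, 7, 0, 5], offspring=[2, 1, 0, 2], Z_1=5
gen 1: Z_1=5, draws=[5, 3, 1, 0, 0], offspring=[2, 1, 2, 0, 0], Z_2=5
gen 2: Z_2=5, draws=[2, 3, 5, 0, 7], offspring=[0, 1, 2, 0, 1], Z_3=4
gen 3: Z_3=4, draws=[2, 4, 4, 7], offspring=[0, 1, 1, 1], Z_4=3
gen 4: Z_4=3, draws=[7, 6, 4], offspring=[1, 0, 1], Z_5=2
gen 5: Z_5=2, draws=[2, 7], offspring=[0, 1], Z_6=1

no
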